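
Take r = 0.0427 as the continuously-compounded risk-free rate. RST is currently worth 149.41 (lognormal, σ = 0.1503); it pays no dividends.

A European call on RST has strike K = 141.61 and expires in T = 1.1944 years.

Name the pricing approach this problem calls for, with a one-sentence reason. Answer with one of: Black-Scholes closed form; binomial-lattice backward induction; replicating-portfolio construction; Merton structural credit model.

framework: Black-Scholes closed form

Key observation: the instrument is a plain European call (strike 141.61) on a lognormal asset; the exact continuous-time formula applies directly.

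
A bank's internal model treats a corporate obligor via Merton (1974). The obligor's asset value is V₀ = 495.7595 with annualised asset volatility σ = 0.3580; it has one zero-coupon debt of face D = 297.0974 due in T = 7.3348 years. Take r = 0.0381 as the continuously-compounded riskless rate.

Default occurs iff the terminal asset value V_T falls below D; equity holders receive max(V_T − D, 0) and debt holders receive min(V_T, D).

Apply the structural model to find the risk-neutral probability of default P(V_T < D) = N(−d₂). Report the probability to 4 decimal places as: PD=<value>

Apply the equity-as-call identities (strike 297.0974, horizon 7.3348 years):
d₁ = [ln(V₀/D) + (r + σ²/2)T] / (σ√T)
   = [ln(495.7595/297.0974) + (0.0381 + 0.5·0.3580²)·7.3348] / (0.3580·√7.3348)
   = [0.512031 + 0.749485] / 0.969566 = 1.301114
d₂ = d₁ − σ√T = 1.301114 − 0.969566 = 0.331549
risk-neutral PD = N(−d₂) = N(-0.331549) = 0.370115

PD=0.3701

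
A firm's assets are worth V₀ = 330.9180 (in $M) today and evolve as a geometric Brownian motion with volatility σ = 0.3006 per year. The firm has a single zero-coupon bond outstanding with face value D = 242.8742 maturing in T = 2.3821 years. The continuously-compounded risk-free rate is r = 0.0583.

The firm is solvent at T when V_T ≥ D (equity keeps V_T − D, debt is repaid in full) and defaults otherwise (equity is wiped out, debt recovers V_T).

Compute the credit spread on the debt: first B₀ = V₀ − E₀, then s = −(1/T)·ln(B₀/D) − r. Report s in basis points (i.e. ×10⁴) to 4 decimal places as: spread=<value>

Equity is a call on the firm's assets struck at D = 242.8742:
d₁ = [ln(V₀/D) + (r + σ²/2)T] / (σ√T)
   = [ln(330.9180/242.8742) + (0.0583 + 0.5·0.3006²)·2.3821] / (0.3006·√2.3821)
   = [0.309327 + 0.246500] / 0.463948 = 1.198038
d₂ = d₁ − σ√T = 1.198038 − 0.463948 = 0.734091
N(d₁) = 0.884549,  N(d₂) = 0.768553,  e^(−rT) = 0.870336
E₀ = V₀·N(d₁) − D·e^(−rT)·N(d₂)
   = 330.9180·0.884549 − 242.8742·0.870336·0.768553 = 130.254801
B₀ = V₀ − E₀ = 330.9180 − 130.254801 = 200.663199
spread = −(1/T)·ln(B₀/D) − r = −(1/2.3821)·ln(200.663199/242.8742) − 0.0583 = 0.02184598
in basis points: 0.02184598 × 10⁴ = 218.4598 bp

spread=218.4598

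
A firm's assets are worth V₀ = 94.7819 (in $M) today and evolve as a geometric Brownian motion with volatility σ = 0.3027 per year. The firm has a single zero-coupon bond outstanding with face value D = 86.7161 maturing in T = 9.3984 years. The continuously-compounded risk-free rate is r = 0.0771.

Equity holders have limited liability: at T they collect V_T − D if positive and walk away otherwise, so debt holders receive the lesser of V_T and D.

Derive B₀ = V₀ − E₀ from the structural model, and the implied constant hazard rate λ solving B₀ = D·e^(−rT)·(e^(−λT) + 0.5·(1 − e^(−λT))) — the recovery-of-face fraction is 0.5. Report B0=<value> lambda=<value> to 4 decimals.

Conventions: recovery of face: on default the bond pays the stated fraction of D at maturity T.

B0=36.2649 lambda=0.0340

Work the structural quantities from V₀ = 94.7819 against face 86.7161:
d₁ = [ln(V₀/D) + (r + σ²/2)T] / (σ√T)
   = [ln(94.7819/86.7161) + (0.0771 + 0.5·0.3027²)·9.3984] / (0.3027·√9.3984)
   = [0.088939 + 1.155192] / 0.927982 = 1.340684
d₂ = d₁ − σ√T = 1.340684 − 0.927982 = 0.412703
N(d₁) = 0.909989,  N(d₂) = 0.660088,  e^(−rT) = 0.484510
E₀ = V₀·N(d₁) − D·e^(−rT)·N(d₂)
   = 94.7819·0.909989 − 86.7161·0.484510·0.660088 = 58.516958
B₀ = V₀ − E₀ = 94.7819 − 58.516958 = 36.264942
e^(−λT) = (B₀·e^(rT)/D − 0.5)/(1 − 0.5) = (36.2649·2.063940/86.7161 − 0.5)/0.5 = 0.72628998
λ = −ln(0.72628998)/9.3984 = 0.034028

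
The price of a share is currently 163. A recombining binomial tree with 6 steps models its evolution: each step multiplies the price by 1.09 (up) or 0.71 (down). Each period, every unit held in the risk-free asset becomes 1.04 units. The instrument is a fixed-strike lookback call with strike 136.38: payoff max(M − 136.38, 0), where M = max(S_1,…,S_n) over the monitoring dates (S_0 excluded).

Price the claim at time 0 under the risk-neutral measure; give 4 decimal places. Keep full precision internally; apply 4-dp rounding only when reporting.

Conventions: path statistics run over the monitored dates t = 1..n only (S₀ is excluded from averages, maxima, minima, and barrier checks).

price = 73.6683

Risk-neutral up-probability p* = (R−d)/(u−d) = (1.04−0.71)/(1.09−0.71) = 0.8684; the claim prices as the p*-weighted sum of path payoffs discounted by R^6.
Enumerate all 2^6 = 64 price paths (U = up ×1.09, D = down ×0.71); each path with k up-moves has probability p*^k·(1−p*)^(6−k).
DDDDDD: M=115.7300, payoff=0.0000, prob=0.000005
UDDDDD: M=177.6700, payoff=41.2900, prob=0.000034
DUDDDD: M=126.1457, payoff=0.0000, prob=0.000034
UUDDDD: M=193.6603, payoff=57.2803, prob=0.000226
DDUDDD: M=115.7300, payoff=0.0000, prob=0.000034
UDUDDD: M=177.6700, payoff=41.2900, prob=0.000226
DUUDDD: M=137.4988, payoff=1.1188, prob=0.000226
UUUDDD: M=211.0897, payoff=74.7097, prob=0.001492
DDDUDD: M=115.7300, payoff=0.0000, prob=0.000034
UDDUDD: M=177.6700, payoff=41.2900, prob=0.000226
DUDUDD: M=126.1457, payoff=0.0000, prob=0.000226
UUDUDD: M=193.6603, payoff=57.2803, prob=0.001492
DDUUDD: M=115.7300, payoff=0.0000, prob=0.000226
UDUUDD: M=177.6700, payoff=41.2900, prob=0.001492
DUUUDD: M=149.8737, payoff=13.4937, prob=0.001492
UUUUDD: M=230.0878, payoff=93.7078, prob=0.009847
DDDDUD: M=115.7300, payoff=0.0000, prob=0.000034
UDDDUD: M=177.6700, payoff=41.2900, prob=0.000226
DUDDUD: M=126.1457, payoff=0.0000, prob=0.000226
UUDDUD: M=193.6603, payoff=57.2803, prob=0.001492
DDUDUD: M=115.7300, payoff=0.0000, prob=0.000226
UDUDUD: M=177.6700, payoff=41.2900, prob=0.001492
DUUDUD: M=137.4988, payoff=1.1188, prob=0.001492
UUUDUD: M=211.0897, payoff=74.7097, prob=0.009847
DDDUUD: M=115.7300, payoff=0.0000, prob=0.000226
UDDUUD: M=177.6700, payoff=41.2900, prob=0.001492
DUDUUD: M=126.1457, payoff=0.0000, prob=0.001492
UUDUUD: M=193.6603, payoff=57.2803, prob=0.009847
DDUUUD: M=115.7300, payoff=0.0000, prob=0.001492
UDUUUD: M=177.6700, payoff=41.2900, prob=0.009847
DUUUUD: M=163.3623, payoff=26.9823, prob=0.009847
UUUUUD: M=250.7957, payoff=114.4157, prob=0.064989
DDDDDU: M=115.7300, payoff=0.0000, prob=0.000034
UDDDDU: M=177.6700, payoff=41.2900, prob=0.000226
DUDDDU: M=126.1457, payoff=0.0000, prob=0.000226
UUDDDU: M=193.6603, payoff=57.2803, prob=0.001492
DDUDDU: M=115.7300, payoff=0.0000, prob=0.000226
UDUDDU: M=177.6700, payoff=41.2900, prob=0.001492
DUUDDU: M=137.4988, payoff=1.1188, prob=0.001492
UUUDDU: M=211.0897, payoff=74.7097, prob=0.009847
DDDUDU: M=115.7300, payoff=0.0000, prob=0.000226
UDDUDU: M=177.6700, payoff=41.2900, prob=0.001492
DUDUDU: M=126.1457, payoff=0.0000, prob=0.001492
UUDUDU: M=193.6603, payoff=57.2803, prob=0.009847
DDUUDU: M=115.7300, payoff=0.0000, prob=0.001492
UDUUDU: M=177.6700, payoff=41.2900, prob=0.009847
DUUUDU: M=149.8737, payoff=13.4937, prob=0.009847
UUUUDU: M=230.0878, payoff=93.7078, prob=0.064989
DDDDUU: M=115.7300, payoff=0.0000, prob=0.000226
UDDDUU: M=177.6700, payoff=41.2900, prob=0.001492
DUDDUU: M=126.1457, payoff=0.0000, prob=0.001492
UUDDUU: M=193.6603, payoff=57.2803, prob=0.009847
DDUDUU: M=115.7300, payoff=0.0000, prob=0.001492
UDUDUU: M=177.6700, payoff=41.2900, prob=0.009847
DUUDUU: M=137.4988, payoff=1.1188, prob=0.009847
UUUDUU: M=211.0897, payoff=74.7097, prob=0.064989
DDDUUU: M=115.7300, payoff=0.0000, prob=0.001492
UDDUUU: M=177.6700, payoff=41.2900, prob=0.009847
DUDUUU: M=126.1457, payoff=0.0000, prob=0.009847
UUDUUU: M=193.6603, payoff=57.2803, prob=0.064989
DDUUUU: M=115.9873, payoff=0.0000, prob=0.009847
UDUUUU: M=178.0650, payoff=41.6850, prob=0.064989
DUUUUU: M=178.0650, payoff=41.6850, prob=0.064989
UUUUUU: M=273.3673, payoff=136.9873, prob=0.428926
Price = Σ prob·payoff / R^6 = 93.213875 / 1.265319 = 73.6683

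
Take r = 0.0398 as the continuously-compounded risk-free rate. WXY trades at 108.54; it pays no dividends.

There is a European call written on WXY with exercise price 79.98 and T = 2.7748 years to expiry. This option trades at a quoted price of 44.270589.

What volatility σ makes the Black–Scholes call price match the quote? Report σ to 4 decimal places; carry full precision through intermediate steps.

At σ = 0.3577 the Black–Scholes value reproduces the quote:
σ√T = 0.3577·√2.7748 = 0.595847
d₁ = (ln(S/K) + (r+σ²/2)T) / (σ√T) = (ln(108.54/79.98) + (0.0398+0.3577²/2)·2.7748) / 0.595847 = (0.305342 + 0.287954) / 0.595847 = 0.995719
d₂ = d₁ − σ√T = 0.995719 − 0.595847 = 0.399872
e^{−rT} = 0.895443
N(d₁) = 0.840307,  N(d₂) = 0.655374
V = S·N(d₁) − K·e^{−rT}·N(d₂) = 91.206877 − 46.936287 = 44.270589 (the observed quote) — the price is monotone increasing in volatility, hence this σ is the only solution

sigma = 0.3577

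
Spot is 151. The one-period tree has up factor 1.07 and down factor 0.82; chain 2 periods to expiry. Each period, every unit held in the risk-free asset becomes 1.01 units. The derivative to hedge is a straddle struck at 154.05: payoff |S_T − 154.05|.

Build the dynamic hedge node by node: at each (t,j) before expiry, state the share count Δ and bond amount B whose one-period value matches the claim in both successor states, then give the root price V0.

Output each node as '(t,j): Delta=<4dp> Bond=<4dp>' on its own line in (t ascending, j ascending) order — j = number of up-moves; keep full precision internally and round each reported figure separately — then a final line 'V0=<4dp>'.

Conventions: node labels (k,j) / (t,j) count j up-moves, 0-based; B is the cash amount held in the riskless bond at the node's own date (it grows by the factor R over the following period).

(0,0): Delta=-0.2493 Bond=58.9860
(1,0): Delta=-1.0000 Bond=152.5248
(1,1): Delta=-0.0677 Bond=30.2236
V0=21.3383

Under the risk-neutral measure, an up-move has probability p* = (R−d)/(u−d) = 0.7600 and values discount at R = 1.01.
Terminal payoffs: V(2,0)=52.5176, V(2,1)=21.5626, V(2,2)=18.8299
  t=1,j=0: stock 123.8200 → up 132.4874 (V=21.5626), down 101.5324 (V=52.5176). Price 28.7048; hedge Δ=-1.0000, bond B=152.5248.
  t=1,j=1: stock 161.5700 → up 172.8799 (V=18.8299), down 132.4874 (V=21.5626). Price 19.2928; hedge Δ=-0.0677, bond B=30.2236.
  t=0,j=0: stock 151.0000 → up 161.5700 (V=19.2928), down 123.8200 (V=28.7048). Price 21.3383; hedge Δ=-0.2493, bond B=58.9860.
Verification: the root portfolio costs Δ(0,0)·S0 + B(0,0) = 21.3383, matching V0.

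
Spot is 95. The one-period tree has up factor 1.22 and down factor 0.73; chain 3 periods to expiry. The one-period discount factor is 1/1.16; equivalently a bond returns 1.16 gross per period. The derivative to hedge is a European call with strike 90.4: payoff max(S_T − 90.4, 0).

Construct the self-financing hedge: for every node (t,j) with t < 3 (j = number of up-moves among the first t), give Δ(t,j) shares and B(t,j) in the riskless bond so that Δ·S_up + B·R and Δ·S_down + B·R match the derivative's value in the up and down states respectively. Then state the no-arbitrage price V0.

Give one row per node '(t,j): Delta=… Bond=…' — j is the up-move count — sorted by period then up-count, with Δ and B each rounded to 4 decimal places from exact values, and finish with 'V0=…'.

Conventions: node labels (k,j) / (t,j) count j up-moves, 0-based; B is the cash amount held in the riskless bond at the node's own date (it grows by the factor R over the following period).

(0,0): Delta=0.8958 Bond=-47.2302
(1,0): Delta=0.2854 Bond=-12.4563
(1,1): Delta=0.9468 Bond=-60.6937
(2,0): Delta=0.0000 Bond=0.0000
(2,1): Delta=0.3092 Bond=-16.4655
(2,2): Delta=1.0000 Bond=-77.9310
V0=37.8716

Arbitrage-free pricing uses the up-move probability p* = (R−d)/(u−d) = 0.8776, discounting each step at R = 1.16.
Payoffs at expiry: V(3,0)=0.0000, V(3,1)=0.0000, V(3,2)=12.8205, V(3,3)=82.1056
(2,0): S=50.6255. Δ = (V_up−V_dn)/(S_up−S_dn) = (0.0000−0.0000)/(61.7631−36.9566) = 0.0000. V = [p*·0.0000 + (1−p*)·0.0000]/1.16 = 0.0000. B = V − Δ·S = 0.0000.
(2,1): S=84.6070. Δ = (V_up−V_dn)/(S_up−S_dn) = (12.8205−0.0000)/(103.2205−61.7631) = 0.3092. V = [p*·12.8205 + (1−p*)·0.0000]/1.16 = 9.6989. B = V − Δ·S = -16.4655.
(2,2): S=141.3980. Δ = (V_up−V_dn)/(S_up−S_dn) = (82.1056−12.8205)/(172.5056−103.2205) = 1.0000. V = [p*·82.1056 + (1−p*)·12.8205]/1.16 = 63.4670. B = V − Δ·S = -77.9310.
(1,0): S=69.3500. Δ = (V_up−V_dn)/(S_up−S_dn) = (9.6989−0.0000)/(84.6070−50.6255) = 0.2854. V = [p*·9.6989 + (1−p*)·0.0000]/1.16 = 7.3373. B = V − Δ·S = -12.4563.
(1,1): S=115.9000. Δ = (V_up−V_dn)/(S_up−S_dn) = (63.4670−9.6989)/(141.3980−84.6070) = 0.9468. V = [p*·63.4670 + (1−p*)·9.6989]/1.16 = 49.0372. B = V − Δ·S = -60.6937.
(0,0): S=95.0000. Δ = (V_up−V_dn)/(S_up−S_dn) = (49.0372−7.3373)/(115.9000−69.3500) = 0.8958. V = [p*·49.0372 + (1−p*)·7.3373]/1.16 = 37.8716. B = V − Δ·S = -47.2302.
Verification: the root portfolio costs Δ(0,0)·S0 + B(0,0) = 37.8716, matching V0.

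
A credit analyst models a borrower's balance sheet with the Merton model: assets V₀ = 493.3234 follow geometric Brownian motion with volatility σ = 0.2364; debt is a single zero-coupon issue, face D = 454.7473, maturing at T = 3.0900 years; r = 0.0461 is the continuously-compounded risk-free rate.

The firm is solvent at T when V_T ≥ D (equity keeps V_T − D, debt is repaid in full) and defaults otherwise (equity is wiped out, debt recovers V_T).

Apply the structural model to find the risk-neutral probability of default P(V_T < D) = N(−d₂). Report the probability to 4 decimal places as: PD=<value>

PD=0.3703

Apply the equity-as-call identities (strike 454.7473, horizon 3.0900 years):
d₁ = [ln(V₀/D) + (r + σ²/2)T] / (σ√T)
   = [ln(493.3234/454.7473) + (0.0461 + 0.5·0.2364²)·3.0900] / (0.2364·√3.0900)
   = [0.081423 + 0.228791] / 0.415553 = 0.746509
d₂ = d₁ − σ√T = 0.746509 − 0.415553 = 0.330956
risk-neutral PD = N(−d₂) = N(-0.330956) = 0.370339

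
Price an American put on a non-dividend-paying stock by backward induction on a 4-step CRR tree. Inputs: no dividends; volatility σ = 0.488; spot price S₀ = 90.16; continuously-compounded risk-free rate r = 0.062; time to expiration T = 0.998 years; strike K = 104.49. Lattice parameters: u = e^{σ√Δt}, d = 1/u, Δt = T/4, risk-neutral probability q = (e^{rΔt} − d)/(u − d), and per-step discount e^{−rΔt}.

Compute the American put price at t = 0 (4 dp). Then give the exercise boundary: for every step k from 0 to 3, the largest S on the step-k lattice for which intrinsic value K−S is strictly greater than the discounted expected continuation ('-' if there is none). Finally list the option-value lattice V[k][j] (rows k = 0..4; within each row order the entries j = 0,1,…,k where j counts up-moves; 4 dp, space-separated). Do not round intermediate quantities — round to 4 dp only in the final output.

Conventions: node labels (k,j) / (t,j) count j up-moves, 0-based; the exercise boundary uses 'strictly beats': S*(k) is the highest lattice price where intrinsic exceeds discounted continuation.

Δt=0.24950, u=1.27603, d=0.78368, q=0.47102, disc=e^(-rΔt)=0.98465
k=4 terminal: V=max(K-S,0) → 70.4831 49.1180 14.3300 0.0000 0.0000
k=3: j=0 S=43.3939 intr=61.0961 cont=59.4922 V=61.0961[EX]; j=1 S=70.6565 intr=33.8335 cont=32.2296 V=33.8335[EX]; j=2 S=115.0471 intr=0.0000 cont=7.4639 V=7.4639[hold]; j=3 S=187.3266 intr=0.0000 cont=0.0000 V=0.0000[hold]  S*(3)=70.6565
k=2: j=0 S=55.3720 intr=49.1180 cont=47.5141 V=49.1180[EX]; j=1 S=90.1600 intr=14.3300 cont=21.0841 V=21.0841[hold]; j=2 S=146.8039 intr=0.0000 cont=3.8876 V=3.8876[hold]  S*(2)=55.3720
k=1: j=0 S=70.6565 intr=33.8335 cont=35.3621 V=35.3621[hold]; j=1 S=115.0471 intr=0.0000 cont=12.7848 V=12.7848[hold]  S*(1)=-
k=0: j=0 S=90.1600 intr=14.3300 cont=24.3481 V=24.3481[hold]  S*(0)=-

price = 24.3481
boundary = - - 55.3720 70.6565
tree:
24.3481
35.3621 12.7848
49.1180 21.0841 3.8876
61.0961 33.8335 7.4639 0.0000
70.4831 49.1180 14.3300 0.0000 0.0000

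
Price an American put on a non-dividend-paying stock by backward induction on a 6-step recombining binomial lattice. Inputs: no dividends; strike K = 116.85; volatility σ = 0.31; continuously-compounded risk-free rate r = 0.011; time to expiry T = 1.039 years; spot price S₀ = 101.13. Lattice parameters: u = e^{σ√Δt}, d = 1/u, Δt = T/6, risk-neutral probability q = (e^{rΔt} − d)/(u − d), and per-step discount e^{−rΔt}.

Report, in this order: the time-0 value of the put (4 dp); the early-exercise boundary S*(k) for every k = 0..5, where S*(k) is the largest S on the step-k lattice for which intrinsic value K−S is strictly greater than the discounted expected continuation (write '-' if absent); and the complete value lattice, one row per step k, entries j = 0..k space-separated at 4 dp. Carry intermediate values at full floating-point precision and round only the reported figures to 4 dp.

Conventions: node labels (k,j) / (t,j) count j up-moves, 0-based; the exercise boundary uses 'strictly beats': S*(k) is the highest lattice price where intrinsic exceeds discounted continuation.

Δt=0.17317  u=1.13769  d=0.87897  q=0.47516  discount=0.99810
step 6 (expiry): payoffs max(K−S,0) = 70.2128 56.4855 38.7176 15.7200 0.0000 0.0000 0.0000
step 5: (k=5,j=0): S=53.0588, K−S=63.7912, hold=63.5688 ⇒ V=63.7912 exercise | (k=5,j=1): S=68.6762, K−S=48.1738, hold=47.9514 ⇒ V=48.1738 exercise | (k=5,j=2): S=88.8905, K−S=27.9595, hold=27.7371 ⇒ V=27.9595 exercise | (k=5,j=3): S=115.0547, K−S=1.7953, hold=8.2347 ⇒ V=8.2347 continue | (k=5,j=4): S=148.9202, K−S=0.0000, hold=0.0000 ⇒ V=0.0000 continue | (k=5,j=5): S=192.7537, K−S=0.0000, hold=0.0000 ⇒ V=0.0000 continue  boundary S*=88.8905
step 4: (k=4,j=0): S=60.3645, K−S=56.4855, hold=56.2631 ⇒ V=56.4855 exercise | (k=4,j=1): S=78.1324, K−S=38.7176, hold=38.4953 ⇒ V=38.7176 exercise | (k=4,j=2): S=101.1300, K−S=15.7200, hold=18.5516 ⇒ V=18.5516 continue | (k=4,j=3): S=130.8968, K−S=0.0000, hold=4.3137 ⇒ V=4.3137 continue | (k=4,j=4): S=169.4252, K−S=0.0000, hold=0.0000 ⇒ V=0.0000 continue  boundary S*=78.1324
step 3: (k=3,j=0): S=68.6762, K−S=48.1738, hold=47.9514 ⇒ V=48.1738 exercise | (k=3,j=1): S=88.8905, K−S=27.9595, hold=29.0800 ⇒ V=29.0800 continue | (k=3,j=2): S=115.0547, K−S=1.7953, hold=11.7638 ⇒ V=11.7638 continue | (k=3,j=3): S=148.9202, K−S=0.0000, hold=2.2597 ⇒ V=2.2597 continue  boundary S*=68.6762
step 2: (k=2,j=0): S=78.1324, K−S=38.7176, hold=39.0267 ⇒ V=39.0267 continue | (k=2,j=1): S=101.1300, K−S=15.7200, hold=20.8123 ⇒ V=20.8123 continue | (k=2,j=2): S=130.8968, K−S=0.0000, hold=7.2340 ⇒ V=7.2340 continue  boundary S*=-
step 1: (k=1,j=0): S=88.8905, K−S=27.9595, hold=30.3141 ⇒ V=30.3141 continue | (k=1,j=1): S=115.0547, K−S=1.7953, hold=14.3331 ⇒ V=14.3331 continue  boundary S*=-
step 0: (k=0,j=0): S=101.1300, K−S=15.7200, hold=22.6772 ⇒ V=22.6772 continue  boundary S*=-

price = 22.6772
boundary = - - - 68.6762 78.1324 88.8905
tree:
22.6772
30.3141 14.3331
39.0267 20.8123 7.2340
48.1738 29.0800 11.7638 2.2597
56.4855 38.7176 18.5516 4.3137 0.0000
63.7912 48.1738 27.9595 8.2347 0.0000 0.0000
70.2128 56.4855 38.7176 15.7200 0.0000 0.0000 0.0000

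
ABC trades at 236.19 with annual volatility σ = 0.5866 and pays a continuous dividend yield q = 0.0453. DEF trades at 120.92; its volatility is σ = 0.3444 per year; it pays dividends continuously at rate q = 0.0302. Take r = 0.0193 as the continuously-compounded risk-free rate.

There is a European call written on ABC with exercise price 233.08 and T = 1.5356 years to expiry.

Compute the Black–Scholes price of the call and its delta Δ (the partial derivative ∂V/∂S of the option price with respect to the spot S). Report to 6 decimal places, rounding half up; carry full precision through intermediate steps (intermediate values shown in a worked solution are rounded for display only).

σ√T = 0.5866·√1.5356 = 0.726911
d₁ = (ln(S/K) + (r−q+σ²/2)T) / (σ√T) = (ln(236.19/233.08) + (0.0193−0.0453+0.5866²/2)·1.5356) / 0.726911 = (0.013255 + 0.224274) / 0.726911 = 0.326765
d₂ = d₁ − σ√T = 0.326765 − 0.726911 = -0.400146
e^{−rT} = 0.970798
e^{−qT} = 0.932802
N(d₁) = 0.628077,  N(d₂) = 0.344525
Call price V = S·e^{−qT}·N(d₁) − K·e^{−rT}·N(d₂) = 138.376960 − 77.956782 = 60.420178
Δ = e^{−qT}·N(d₁) = 0.585871

price = 60.420178
Δ = 0.585871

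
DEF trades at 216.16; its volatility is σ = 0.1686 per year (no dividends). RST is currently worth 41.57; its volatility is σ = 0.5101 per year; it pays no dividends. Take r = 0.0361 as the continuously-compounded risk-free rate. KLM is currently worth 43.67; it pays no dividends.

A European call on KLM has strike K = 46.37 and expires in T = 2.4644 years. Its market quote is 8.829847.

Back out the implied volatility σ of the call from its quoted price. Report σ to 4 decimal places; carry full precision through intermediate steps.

sigma = 0.3068

At σ = 0.3068 the Black–Scholes value reproduces the quote:
σ√T = 0.3068·√2.4644 = 0.481627
d₁ = (ln(S/K) + (r+σ²/2)T) / (σ√T) = (ln(43.67/46.37) + (0.0361+0.3068²/2)·2.4644) / 0.481627 = (-0.059991 + 0.204947) / 0.481627 = 0.300971
d₂ = d₁ − σ√T = 0.300971 − 0.481627 = -0.180656
e^{−rT} = 0.914878
N(d₁) = 0.618282,  N(d₂) = 0.428319
V = S·N(d₁) − K·e^{−rT}·N(d₂) = 27.000364 − 18.170517 = 8.829847 (equal to the quote); since ∂V/∂σ > 0 for all σ, the implied volatility is unique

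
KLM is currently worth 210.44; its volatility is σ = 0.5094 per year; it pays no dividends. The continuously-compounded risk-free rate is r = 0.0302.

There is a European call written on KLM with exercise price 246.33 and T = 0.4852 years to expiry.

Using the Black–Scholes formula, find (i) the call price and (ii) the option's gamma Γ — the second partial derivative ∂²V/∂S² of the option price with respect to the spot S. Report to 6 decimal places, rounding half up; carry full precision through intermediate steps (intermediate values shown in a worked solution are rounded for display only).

σ√T = 0.5094·√0.4852 = 0.354829
d₁ = (ln(S/K) + (r+σ²/2)T) / (σ√T) = (ln(210.44/246.33) + (0.0302+0.5094²/2)·0.4852) / 0.354829 = (-0.157472 + 0.077605) / 0.354829 = -0.225085
d₂ = d₁ − σ√T = -0.225085 − 0.354829 = -0.579914
e^{−rT} = 0.985454
N(d₁) = 0.410957,  N(d₂) = 0.280986
Call price V = S·N(d₁) − K·e^{−rT}·N(d₂) = 86.481729 − 68.208549 = 18.273181
φ(d₁) = (1/√(2π))·e^{−d₁²/2} = 0.388963
Γ = φ(d₁) / (S·σ·√T) = 0.005209

price = 18.273181
Γ = 0.005209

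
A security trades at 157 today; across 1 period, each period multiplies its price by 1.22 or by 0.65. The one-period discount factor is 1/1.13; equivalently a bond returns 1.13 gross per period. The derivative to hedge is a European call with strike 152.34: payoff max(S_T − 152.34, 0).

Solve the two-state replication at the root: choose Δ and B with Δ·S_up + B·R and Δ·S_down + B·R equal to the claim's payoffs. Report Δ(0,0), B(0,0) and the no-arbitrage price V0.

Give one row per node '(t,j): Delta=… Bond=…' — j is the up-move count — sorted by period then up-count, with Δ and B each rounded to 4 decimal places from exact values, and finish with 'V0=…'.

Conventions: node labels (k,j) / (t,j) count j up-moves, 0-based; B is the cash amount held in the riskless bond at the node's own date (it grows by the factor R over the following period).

(0,0): Delta=0.4380 Bond=-39.5591
V0=29.2129

Risk-neutral probability p* = (R−d)/(u−d) = (1.13−0.65)/(1.22−0.65) = 0.8421.
Payoffs at expiry: V(1,0)=0.0000, V(1,1)=39.2000
(0,0): S=157.0000. Δ = (V_up−V_dn)/(S_up−S_dn) = (39.2000−0.0000)/(191.5400−102.0500) = 0.4380. V = [p*·39.2000 + (1−p*)·0.0000]/1.13 = 29.2129. B = V − Δ·S = -39.5591.
Check: Δ(0,0)·S0 + B(0,0) = 29.2129 = V0.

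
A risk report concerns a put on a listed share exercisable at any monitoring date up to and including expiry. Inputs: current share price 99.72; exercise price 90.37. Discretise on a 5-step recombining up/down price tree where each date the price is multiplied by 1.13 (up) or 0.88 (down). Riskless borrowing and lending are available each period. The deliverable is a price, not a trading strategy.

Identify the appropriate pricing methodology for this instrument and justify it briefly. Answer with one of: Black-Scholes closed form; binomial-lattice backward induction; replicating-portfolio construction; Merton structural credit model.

Key observation: the put (strike 90.37 on spot 99.72) is American-style on a 5-step discrete price model, so the early-exercise decision at every node requires stepwise backward valuation — a closed form cannot price the exercise right.

framework: binomial-lattice backward induction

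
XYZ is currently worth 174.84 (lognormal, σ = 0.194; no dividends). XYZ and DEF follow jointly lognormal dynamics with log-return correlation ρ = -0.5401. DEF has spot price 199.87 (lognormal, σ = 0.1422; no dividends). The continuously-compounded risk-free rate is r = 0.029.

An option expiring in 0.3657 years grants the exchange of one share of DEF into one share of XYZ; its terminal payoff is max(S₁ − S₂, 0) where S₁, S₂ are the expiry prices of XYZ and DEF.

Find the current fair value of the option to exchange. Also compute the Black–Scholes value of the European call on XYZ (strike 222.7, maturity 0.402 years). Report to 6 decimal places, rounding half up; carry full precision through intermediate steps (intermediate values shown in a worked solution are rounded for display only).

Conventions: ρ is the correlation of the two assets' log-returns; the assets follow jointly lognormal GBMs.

σ_eff = √(σ₁² + σ₂² − 2ρσ₁σ₂) = √(0.194² + 0.1422² − 2·-0.5401·0.194·0.1422) = 0.296068
d₁ = (ln(S₁/S₂) + (q₂ − q₁ + σ_eff²/2)T) / (σ_eff√T) = (ln(174.84/199.87) + (0.0 − 0.0 + 0.043828)·0.3657) / 0.179041 = -0.657769
d₂ = d₁ − σ_eff√T = -0.657769 − 0.179041 = -0.836811
N(d₁) = 0.255343,  N(d₂) = 0.201349
V = S₁·e^{−q₁T}·N(d₁) − S₂·e^{−q₂T}·N(d₂) = 44.644202 − 40.243719 = 4.400483
[vanilla: XYZ call K=222.7]
σ√T = 0.194·√0.402 = 0.123003
d₁ = (ln(S/K) + (r+σ²/2)T) / (σ√T) = (ln(174.84/222.7) + (0.029+0.194²/2)·0.402) / 0.123003 = (-0.241954 + 0.019223) / 0.123003 = -1.810785
d₂ = d₁ − σ√T = -1.810785 − 0.123003 = -1.933787
e^{−rT} = 0.988410
N(d₁) = 0.035087,  N(d₂) = 0.026570
price = S·N(d₁) − K·e^{−rT}·N(d₂) = 6.134627 − 5.848477 = 0.286150

exchange price = 4.400483
price(XYZ call K=222.7) = 0.286150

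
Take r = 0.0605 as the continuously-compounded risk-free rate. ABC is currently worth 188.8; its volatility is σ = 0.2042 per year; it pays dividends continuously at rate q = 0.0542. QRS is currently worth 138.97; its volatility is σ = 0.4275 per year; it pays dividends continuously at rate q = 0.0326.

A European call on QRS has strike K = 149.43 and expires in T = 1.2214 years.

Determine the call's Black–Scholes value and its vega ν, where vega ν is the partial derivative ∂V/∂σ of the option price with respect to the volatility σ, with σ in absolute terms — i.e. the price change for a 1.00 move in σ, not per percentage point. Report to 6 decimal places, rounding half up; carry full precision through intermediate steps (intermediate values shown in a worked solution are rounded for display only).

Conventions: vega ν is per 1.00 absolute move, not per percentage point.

σ√T = 0.4275·√1.2214 = 0.472460
d₁ = (ln(S/K) + (r−q+σ²/2)T) / (σ√T) = (ln(138.97/149.43) + (0.0605−0.0326+0.4275²/2)·1.2214) / 0.472460 = (-0.072570 + 0.145686) / 0.472460 = 0.154757
d₂ = d₁ − σ√T = 0.154757 − 0.472460 = -0.317703
e^{−rT} = 0.928769
e^{−qT} = 0.960965
N(d₁) = 0.561493,  N(d₂) = 0.375355
Call price V = S·e^{−qT}·N(d₁) − K·e^{−rT}·N(d₂) = 74.984784 − 52.094024 = 22.890760
φ(d₁) = (1/√(2π))·e^{−d₁²/2} = 0.394194
ν = S·e^{−qT}·φ(d₁)·√T = 58.179088

price = 22.890760
ν = 58.179088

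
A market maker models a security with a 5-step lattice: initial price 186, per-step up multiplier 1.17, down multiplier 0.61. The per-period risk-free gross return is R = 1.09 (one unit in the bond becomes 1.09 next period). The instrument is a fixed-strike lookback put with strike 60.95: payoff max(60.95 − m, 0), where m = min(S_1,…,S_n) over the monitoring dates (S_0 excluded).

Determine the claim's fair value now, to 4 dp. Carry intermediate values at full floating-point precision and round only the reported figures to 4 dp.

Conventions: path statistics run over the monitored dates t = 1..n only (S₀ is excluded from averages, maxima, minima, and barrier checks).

price = 0.1392

With p* = (R−d)/(u−d) = 0.8571, sum probability × payoff across the paths and divide by R^5.
Enumerate all 2^5 = 32 price paths (U = up ×1.17, D = down ×0.61); each path with k up-moves has probability p*^k·(1−p*)^(5−k).
DDDDD: m=15.7095, payoff=45.2405, prob=0.000059
UDDDD: m=30.1313, payoff=30.8187, prob=0.000357
DUDDD: m=30.1313, payoff=30.8187, prob=0.000357
UUDDD: m=57.7929, payoff=3.1571, prob=0.002142
DDUDD: m=30.1313, payoff=30.8187, prob=0.000357
UDUDD: m=57.7929, payoff=3.1571, prob=0.002142
DUUDD: m=57.7929, payoff=3.1571, prob=0.002142
UUUDD: m=110.8486, payoff=0.0000, prob=0.012852
DDDUD: m=30.1313, payoff=30.8187, prob=0.000357
UDDUD: m=57.7929, payoff=3.1571, prob=0.002142
DUDUD: m=57.7929, payoff=3.1571, prob=0.002142
UUDUD: m=110.8486, payoff=0.0000, prob=0.012852
DDUUD: m=57.7929, payoff=3.1571, prob=0.002142
UDUUD: m=110.8486, payoff=0.0000, prob=0.012852
DUUUD: m=110.8486, payoff=0.0000, prob=0.012852
UUUUD: m=212.6112, payoff=0.0000, prob=0.077111
DDDDU: m=25.7533, payoff=35.1967, prob=0.000357
UDDDU: m=49.3956, payoff=11.5544, prob=0.002142
DUDDU: m=49.3956, payoff=11.5544, prob=0.002142
UUDDU: m=94.7424, payoff=0.0000, prob=0.012852
DDUDU: m=49.3956, payoff=11.5544, prob=0.002142
UDUDU: m=94.7424, payoff=0.0000, prob=0.012852
DUUDU: m=94.7424, payoff=0.0000, prob=0.012852
UUUDU: m=181.7190, payoff=0.0000, prob=0.077111
DDDUU: m=42.2185, payoff=18.7315, prob=0.002142
UDDUU: m=80.9764, payoff=0.0000, prob=0.012852
DUDUU: m=80.9764, payoff=0.0000, prob=0.012852
UUDUU: m=155.3154, payoff=0.0000, prob=0.077111
DDUUU: m=69.2106, payoff=0.0000, prob=0.012852
UDUUU: m=132.7482, payoff=0.0000, prob=0.077111
DUUUU: m=113.4600, payoff=0.0000, prob=0.077111
UUUUU: m=217.6200, payoff=0.0000, prob=0.462664
Price = Σ prob·payoff / R^5 = 0.214210 / 1.538624 = 0.1392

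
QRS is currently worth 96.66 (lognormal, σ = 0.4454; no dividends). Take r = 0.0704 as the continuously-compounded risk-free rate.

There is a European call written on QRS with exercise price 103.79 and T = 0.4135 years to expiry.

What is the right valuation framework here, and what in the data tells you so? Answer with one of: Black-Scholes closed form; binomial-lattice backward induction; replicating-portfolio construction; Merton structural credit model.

Key observation: a European-exercise option on QRS struck at 103.79 — a GBM underlying with constant parameters — admits an analytic price: the data contain no early exercise, no discrete tree, no debt structure.

framework: Black-Scholes closed form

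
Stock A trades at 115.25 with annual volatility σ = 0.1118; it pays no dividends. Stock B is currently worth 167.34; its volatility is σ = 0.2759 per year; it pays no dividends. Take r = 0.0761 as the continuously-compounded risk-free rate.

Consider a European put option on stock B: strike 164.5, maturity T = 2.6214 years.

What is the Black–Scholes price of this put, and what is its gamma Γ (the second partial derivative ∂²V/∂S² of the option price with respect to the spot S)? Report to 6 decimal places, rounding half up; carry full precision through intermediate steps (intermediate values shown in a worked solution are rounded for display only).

σ√T = 0.2759·√2.6214 = 0.446702
d₁ = (ln(S/K) + (r+σ²/2)T) / (σ√T) = (ln(167.34/164.5) + (0.0761+0.2759²/2)·2.6214) / 0.446702 = (0.017117 + 0.299260) / 0.446702 = 0.708250
d₂ = d₁ − σ√T = 0.708250 − 0.446702 = 0.261548
e^{−rT} = 0.819150
N(−d₁) = 0.239395,  N(−d₂) = 0.396835
Put price V = K·e^{−rT}·N(−d₂) − S·N(−d₁) = 53.473561 − 40.060342 = 13.413219
φ(d₁) = (1/√(2π))·e^{−d₁²/2} = 0.310445
Γ = φ(d₁) / (S·σ·√T) = 0.004153

price = 13.413219
Γ = 0.004153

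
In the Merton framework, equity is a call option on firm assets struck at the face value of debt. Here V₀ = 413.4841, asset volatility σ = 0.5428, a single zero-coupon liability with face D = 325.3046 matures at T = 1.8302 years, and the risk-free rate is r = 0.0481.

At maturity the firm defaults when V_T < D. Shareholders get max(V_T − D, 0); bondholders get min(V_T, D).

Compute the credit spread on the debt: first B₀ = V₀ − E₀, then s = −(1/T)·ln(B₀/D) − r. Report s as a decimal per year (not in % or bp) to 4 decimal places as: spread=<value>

spread=0.1083

Equity is a call on the firm's assets struck at D = 325.3046:
d₁ = [ln(V₀/D) + (r + σ²/2)T] / (σ√T)
   = [ln(413.4841/325.3046) + (0.0481 + 0.5·0.5428²)·1.8302] / (0.5428·√1.8302)
   = [0.239857 + 0.357650] / 0.734326 = 0.813681
d₂ = d₁ − σ√T = 0.813681 − 0.734326 = 0.079355
N(d₁) = 0.792086,  N(d₂) = 0.531625,  e^(−rT) = 0.915731
E₀ = V₀·N(d₁) − D·e^(−rT)·N(d₂)
   = 413.4841·0.792086 − 325.3046·0.915731·0.531625 = 169.148532
B₀ = V₀ − E₀ = 413.4841 − 169.148532 = 244.335568
spread = −(1/T)·ln(B₀/D) − r = −(1/1.8302)·ln(244.335568/325.3046) − 0.0481 = 0.10828696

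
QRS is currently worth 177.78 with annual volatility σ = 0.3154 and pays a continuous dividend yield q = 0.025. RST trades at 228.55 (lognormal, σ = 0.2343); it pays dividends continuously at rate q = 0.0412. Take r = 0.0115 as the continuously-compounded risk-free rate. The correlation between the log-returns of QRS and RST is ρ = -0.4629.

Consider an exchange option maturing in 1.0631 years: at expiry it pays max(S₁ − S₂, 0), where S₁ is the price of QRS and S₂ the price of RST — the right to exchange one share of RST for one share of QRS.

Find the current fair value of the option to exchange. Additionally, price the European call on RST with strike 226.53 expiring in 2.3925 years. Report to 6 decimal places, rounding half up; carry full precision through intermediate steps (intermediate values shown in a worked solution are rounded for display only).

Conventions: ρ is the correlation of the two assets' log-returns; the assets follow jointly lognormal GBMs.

exchange price = 19.014849
price(RST call K=226.53) = 24.537340

σ_eff = √(σ₁² + σ₂² − 2ρσ₁σ₂) = √(0.3154² + 0.2343² − 2·-0.4629·0.3154·0.2343) = 0.472005
d₁ = (ln(S₁/S₂) + (q₂ − q₁ + σ_eff²/2)T) / (σ_eff√T) = (ln(177.78/228.55) + (0.0412 − 0.025 + 0.111394)·1.0631) / 0.486669 = -0.237456
d₂ = d₁ − σ_eff√T = -0.237456 − 0.486669 = -0.724125
N(d₁) = 0.406151,  N(d₂) = 0.234494
V = S₁·e^{−q₁T}·N(d₁) − S₂·e^{−q₂T}·N(d₂) = 70.311820 − 51.296972 = 19.014849
[vanilla: RST call K=226.53]
σ√T = 0.2343·√2.3925 = 0.362408
d₁ = (ln(S/K) + (r−q+σ²/2)T) / (σ√T) = (ln(228.55/226.53) + (0.0115−0.0412+0.2343²/2)·2.3925) / 0.362408 = (0.008878 − 0.005387) / 0.362408 = 0.009631
d₂ = d₁ − σ√T = 0.009631 − 0.362408 = -0.352778
e^{−rT} = 0.972861
e^{−qT} = 0.906131
N(d₁) = 0.503842,  N(d₂) = 0.362128
price = S·e^{−qT}·N(d₁) − K·e^{−rT}·N(d₂) = 104.343843 − 79.806503 = 24.537340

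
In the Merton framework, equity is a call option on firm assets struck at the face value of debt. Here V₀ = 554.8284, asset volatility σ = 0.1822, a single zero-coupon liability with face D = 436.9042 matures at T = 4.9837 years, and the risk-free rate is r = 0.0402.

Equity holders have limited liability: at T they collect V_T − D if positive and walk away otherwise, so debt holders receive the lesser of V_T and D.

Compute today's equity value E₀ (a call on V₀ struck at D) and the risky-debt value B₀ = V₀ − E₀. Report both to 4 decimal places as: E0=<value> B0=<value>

E0=210.0033 B0=344.8251

Equity is a call on the firm's assets struck at D = 436.9042:
d₁ = [ln(V₀/D) + (r + σ²/2)T] / (σ√T)
   = [ln(554.8284/436.9042) + (0.0402 + 0.5·0.1822²)·4.9837] / (0.1822·√4.9837)
   = [0.238945 + 0.283066] / 0.406747 = 1.283381
d₂ = d₁ − σ√T = 1.283381 − 0.406747 = 0.876634
N(d₁) = 0.900321,  N(d₂) = 0.809657,  e^(−rT) = 0.818449
E₀ = V₀·N(d₁) − D·e^(−rT)·N(d₂)
   = 554.8284·0.900321 − 436.9042·0.818449·0.809657 = 210.003314
B₀ = V₀ − E₀ = 554.8284 − 210.003314 = 344.825086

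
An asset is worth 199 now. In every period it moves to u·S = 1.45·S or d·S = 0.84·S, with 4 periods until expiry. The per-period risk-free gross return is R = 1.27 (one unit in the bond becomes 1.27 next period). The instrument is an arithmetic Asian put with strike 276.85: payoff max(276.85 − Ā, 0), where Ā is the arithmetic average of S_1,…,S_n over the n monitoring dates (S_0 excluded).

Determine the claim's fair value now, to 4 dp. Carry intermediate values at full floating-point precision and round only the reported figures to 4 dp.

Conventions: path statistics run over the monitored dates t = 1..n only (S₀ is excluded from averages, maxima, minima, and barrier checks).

No-arbitrage gives p* = (R−d)/(u−d) = 0.7049: enumerate every path, weight its payoff by its p*-probability, and discount by R^4.
Enumerate all 2^4 = 16 price paths (U = up ×1.45, D = down ×0.84); each path with k up-moves has probability p*^k·(1−p*)^(4−k).
DDDD: Ā=131.1497, payoff=145.7003, prob=0.007582
UDDD: Ā=226.3894, payoff=50.4606, prob=0.018112
DUDD: Ā=196.0419, payoff=80.8081, prob=0.018112
UUDD: Ā=338.4057, payoff=0.0000, prob=0.043268
DDUD: Ā=170.5500, payoff=106.3000, prob=0.018112
UDUD: Ā=294.4018, payoff=0.0000, prob=0.043268
DUUD: Ā=264.0543, payoff=12.7957, prob=0.043268
UUUD: Ā=455.8080, payoff=0.0000, prob=0.103361
DDDU: Ā=149.1368, payoff=127.7132, prob=0.018112
UDDU: Ā=257.4385, payoff=19.4115, prob=0.043268
DUDU: Ā=227.0910, payoff=49.7590, prob=0.043268
UUDU: Ā=392.0024, payoff=0.0000, prob=0.103361
DDUU: Ā=201.5991, payoff=75.2509, prob=0.043268
UDUU: Ā=347.9985, payoff=0.0000, prob=0.103361
DUUU: Ā=317.6510, payoff=0.0000, prob=0.103361
UUUU: Ā=548.3262, payoff=0.0000, prob=0.246919
Price = Σ prob·payoff / R^4 = 14.523053 / 2.601446 = 5.5827

price = 5.5827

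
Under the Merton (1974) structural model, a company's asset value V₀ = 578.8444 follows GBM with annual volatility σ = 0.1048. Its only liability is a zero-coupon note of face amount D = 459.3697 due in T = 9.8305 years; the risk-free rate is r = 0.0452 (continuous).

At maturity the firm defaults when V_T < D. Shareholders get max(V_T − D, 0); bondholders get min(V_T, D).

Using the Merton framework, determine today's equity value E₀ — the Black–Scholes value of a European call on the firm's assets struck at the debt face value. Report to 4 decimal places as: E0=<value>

E0=285.2546

Apply the equity-as-call identities (strike 459.3697, horizon 9.8305 years):
d₁ = [ln(V₀/D) + (r + σ²/2)T] / (σ√T)
   = [ln(578.8444/459.3697) + (0.0452 + 0.5·0.1048²)·9.8305] / (0.1048·√9.8305)
   = [0.231178 + 0.498323] / 0.328586 = 2.220123
d₂ = d₁ − σ√T = 2.220123 − 0.328586 = 1.891537
N(d₁) = 0.986795,  N(d₂) = 0.970724,  e^(−rT) = 0.641248
E₀ = V₀·N(d₁) − D·e^(−rT)·N(d₂)
   = 578.8444·0.986795 − 459.3697·0.641248·0.970724 = 285.254554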